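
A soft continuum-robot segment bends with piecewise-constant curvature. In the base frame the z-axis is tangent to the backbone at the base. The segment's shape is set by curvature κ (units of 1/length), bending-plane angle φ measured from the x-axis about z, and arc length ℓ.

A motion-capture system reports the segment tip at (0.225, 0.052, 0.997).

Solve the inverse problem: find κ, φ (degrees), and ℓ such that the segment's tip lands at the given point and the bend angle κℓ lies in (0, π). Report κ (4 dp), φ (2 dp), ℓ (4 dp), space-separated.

0.4410 13.01 1.0323

ρ = √(x²+y²) = √(0.225² + 0.052²) = 0.23093
φ = atan2(y, x) mod 360° = atan2(0.052, 0.225) = 13.0132°
|p|² = ρ² + z² = 0.23093² + 0.997² = 1.04734
κ = 2ρ / |p|² = 2×0.23093 / 1.04734 = 0.44099
θ = 2·atan2(ρ, z) = 2·atan2(0.23093, 0.997) = 0.45522 rad
ℓ = θ/κ = 0.45522/0.44099 = 1.03229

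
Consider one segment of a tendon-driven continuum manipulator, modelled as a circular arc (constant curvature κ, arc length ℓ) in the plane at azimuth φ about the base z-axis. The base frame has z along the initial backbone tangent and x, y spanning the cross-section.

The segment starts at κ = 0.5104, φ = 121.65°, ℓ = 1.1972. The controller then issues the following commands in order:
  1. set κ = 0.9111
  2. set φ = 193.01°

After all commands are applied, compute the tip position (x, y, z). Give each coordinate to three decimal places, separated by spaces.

initial: κ=0.5104, φ=121.65°, ℓ=1.1972
cmd 1: set κ=0.9111 → (κ,φ,ℓ)=(0.9111,121.65°,1.1972) → tip=(-0.3100,0.5029,0.9735)
cmd 2: set φ=193.01° → (κ,φ,ℓ)=(0.9111,193.01°,1.1972) → tip=(-0.5755,-0.1330,0.9735)

-0.576 -0.133 0.974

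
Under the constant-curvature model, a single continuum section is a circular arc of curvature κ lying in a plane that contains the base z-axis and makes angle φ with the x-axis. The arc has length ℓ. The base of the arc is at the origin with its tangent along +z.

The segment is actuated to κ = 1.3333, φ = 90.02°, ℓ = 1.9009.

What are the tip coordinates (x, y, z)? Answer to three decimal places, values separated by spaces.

-0.000 1.366 0.428

θ = κ·ℓ = 1.3333 × 1.9009 = 2.53447 rad
ρ = (1 − cos θ)/κ = (1 − -0.82129)/1.3333 = 1.36600
z = sin θ / κ = 0.57051/1.3333 = 0.42789
x = ρ cos φ = 1.36600 × cos(90.02°) = -0.00048
y = ρ sin φ = 1.36600 × sin(90.02°) = 1.36600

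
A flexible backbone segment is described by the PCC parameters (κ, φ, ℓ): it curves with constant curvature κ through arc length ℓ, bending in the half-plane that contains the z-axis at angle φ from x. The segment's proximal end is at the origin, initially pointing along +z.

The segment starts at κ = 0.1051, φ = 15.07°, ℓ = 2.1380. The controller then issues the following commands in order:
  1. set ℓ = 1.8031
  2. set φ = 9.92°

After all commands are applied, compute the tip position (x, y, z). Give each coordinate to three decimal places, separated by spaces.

0.168 0.029 1.792

initial: κ=0.1051, φ=15.07°, ℓ=2.1380
cmd 1: set ℓ=1.8031 → (κ,φ,ℓ)=(0.1051,15.07°,1.8031) → tip=(0.1645,0.0443,1.7923)
cmd 2: set φ=9.92° → (κ,φ,ℓ)=(0.1051,9.92°,1.8031) → tip=(0.1678,0.0293,1.7923)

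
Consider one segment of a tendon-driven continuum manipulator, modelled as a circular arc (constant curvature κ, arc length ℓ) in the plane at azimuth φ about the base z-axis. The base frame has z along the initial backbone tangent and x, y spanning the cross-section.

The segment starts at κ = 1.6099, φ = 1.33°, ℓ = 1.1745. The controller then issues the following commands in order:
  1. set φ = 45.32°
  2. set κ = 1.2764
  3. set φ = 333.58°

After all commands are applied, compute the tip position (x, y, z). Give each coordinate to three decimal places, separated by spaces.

0.651 -0.324 0.781

initial: κ=1.6099, φ=1.33°, ℓ=1.1745
cmd 1: set φ=45.32° → (κ,φ,ℓ)=(1.6099,45.32°,1.1745) → tip=(0.5742,0.5806,0.5896)
cmd 2: set κ=1.2764 → (κ,φ,ℓ)=(1.2764,45.32°,1.1745) → tip=(0.5114,0.5172,0.7814)
cmd 3: set φ=333.58° → (κ,φ,ℓ)=(1.2764,333.58°,1.1745) → tip=(0.6514,-0.3236,0.7814)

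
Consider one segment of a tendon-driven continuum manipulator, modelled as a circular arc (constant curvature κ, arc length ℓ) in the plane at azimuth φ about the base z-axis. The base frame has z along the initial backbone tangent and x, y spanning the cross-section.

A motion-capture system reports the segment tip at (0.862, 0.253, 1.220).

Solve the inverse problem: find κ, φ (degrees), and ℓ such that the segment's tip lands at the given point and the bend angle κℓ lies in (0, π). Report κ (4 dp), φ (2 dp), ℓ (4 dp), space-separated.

0.7827 16.36 1.6218

ρ = √(x²+y²) = √(0.862² + 0.253²) = 0.89836
φ = atan2(y, x) mod 360° = atan2(0.253, 0.862) = 16.3571°
|p|² = ρ² + z² = 0.89836² + 1.220² = 2.29545
κ = 2ρ / |p|² = 2×0.89836 / 2.29545 = 0.78273
θ = 2·atan2(ρ, z) = 2·atan2(0.89836, 1.220) = 1.26943 rad
ℓ = θ/κ = 1.26943/0.78273 = 1.62180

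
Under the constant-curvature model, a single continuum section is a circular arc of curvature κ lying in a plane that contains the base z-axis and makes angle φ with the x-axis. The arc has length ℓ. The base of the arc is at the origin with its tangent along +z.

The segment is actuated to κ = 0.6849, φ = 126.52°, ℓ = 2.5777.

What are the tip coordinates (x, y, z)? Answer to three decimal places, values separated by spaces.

θ = κ·ℓ = 0.6849 × 2.5777 = 1.76547 rad
ρ = (1 − cos θ)/κ = (1 − -0.19344)/0.6849 = 1.74251
z = sin θ / κ = 0.98111/0.6849 = 1.43249
x = ρ cos φ = 1.74251 × cos(126.52°) = -1.03697
y = ρ sin φ = 1.74251 × sin(126.52°) = 1.40036

-1.037 1.400 1.432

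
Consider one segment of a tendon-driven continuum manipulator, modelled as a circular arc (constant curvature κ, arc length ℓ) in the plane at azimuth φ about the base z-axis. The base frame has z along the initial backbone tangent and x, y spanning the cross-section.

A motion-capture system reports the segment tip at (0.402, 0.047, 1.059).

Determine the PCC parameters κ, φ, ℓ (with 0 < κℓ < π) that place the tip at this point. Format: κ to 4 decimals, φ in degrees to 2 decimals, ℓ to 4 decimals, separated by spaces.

ρ = √(x²+y²) = √(0.402² + 0.047²) = 0.40474
φ = atan2(y, x) mod 360° = atan2(0.047, 0.402) = 6.6685°
|p|² = ρ² + z² = 0.40474² + 1.059² = 1.28529
κ = 2ρ / |p|² = 2×0.40474 / 1.28529 = 0.62980
θ = 2·atan2(ρ, z) = 2·atan2(0.40474, 1.059) = 0.73012 rad
ℓ = θ/κ = 0.73012/0.62980 = 1.15929

0.6298 6.67 1.1593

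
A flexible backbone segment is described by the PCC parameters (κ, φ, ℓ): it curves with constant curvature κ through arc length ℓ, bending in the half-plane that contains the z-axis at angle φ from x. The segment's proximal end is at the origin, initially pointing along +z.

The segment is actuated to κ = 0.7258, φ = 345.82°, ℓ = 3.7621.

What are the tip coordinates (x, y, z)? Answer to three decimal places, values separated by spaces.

2.560 -0.647 0.551

θ = κ·ℓ = 0.7258 × 3.7621 = 2.73053 rad
ρ = (1 − cos θ)/κ = (1 − -0.91670)/0.7258 = 2.64081
z = sin θ / κ = 0.39958/0.7258 = 0.55054
x = ρ cos φ = 2.64081 × cos(345.82°) = 2.56034
y = ρ sin φ = 2.64081 × sin(345.82°) = -0.64692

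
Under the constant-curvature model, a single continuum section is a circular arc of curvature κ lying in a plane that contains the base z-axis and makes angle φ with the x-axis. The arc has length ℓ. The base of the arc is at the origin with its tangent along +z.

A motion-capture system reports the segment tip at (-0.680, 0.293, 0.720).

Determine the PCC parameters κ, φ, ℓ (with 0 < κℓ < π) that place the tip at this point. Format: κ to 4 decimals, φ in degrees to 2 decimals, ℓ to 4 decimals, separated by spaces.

1.3883 156.69 1.1516

ρ = √(x²+y²) = √(-0.680² + 0.293²) = 0.74044
φ = atan2(y, x) mod 360° = atan2(0.293, -0.680) = 156.6896°
|p|² = ρ² + z² = 0.74044² + 0.720² = 1.06665
κ = 2ρ / |p|² = 2×0.74044 / 1.06665 = 1.38834
θ = 2·atan2(ρ, z) = 2·atan2(0.74044, 0.720) = 1.59878 rad
ℓ = θ/κ = 1.59878/1.38834 = 1.15158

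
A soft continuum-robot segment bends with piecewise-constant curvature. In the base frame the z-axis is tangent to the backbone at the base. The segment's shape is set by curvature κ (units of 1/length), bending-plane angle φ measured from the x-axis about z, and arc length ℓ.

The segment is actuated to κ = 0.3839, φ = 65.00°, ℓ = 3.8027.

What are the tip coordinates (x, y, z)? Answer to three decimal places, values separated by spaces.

0.979 2.099 2.589

θ = κ·ℓ = 0.3839 × 3.8027 = 1.45986 rad
ρ = (1 − cos θ)/κ = (1 − 0.11071)/0.3839 = 2.31646
z = sin θ / κ = 0.99385/0.3839 = 2.58883
x = ρ cos φ = 2.31646 × cos(65.00°) = 0.97898
y = ρ sin φ = 2.31646 × sin(65.00°) = 2.09942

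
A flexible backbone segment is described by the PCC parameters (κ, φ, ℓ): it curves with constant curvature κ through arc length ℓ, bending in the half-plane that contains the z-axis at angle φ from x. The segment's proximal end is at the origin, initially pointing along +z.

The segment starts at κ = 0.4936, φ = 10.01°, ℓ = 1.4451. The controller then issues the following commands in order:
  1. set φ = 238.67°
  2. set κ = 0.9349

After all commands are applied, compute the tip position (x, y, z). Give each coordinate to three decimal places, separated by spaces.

initial: κ=0.4936, φ=10.01°, ℓ=1.4451
cmd 1: set φ=238.67° → (κ,φ,ℓ)=(0.4936,238.67°,1.4451) → tip=(-0.2568,-0.4219,1.3256)
cmd 2: set κ=0.9349 → (κ,φ,ℓ)=(0.9349,238.67°,1.4451) → tip=(-0.4349,-0.7145,1.0439)

-0.435 -0.714 1.044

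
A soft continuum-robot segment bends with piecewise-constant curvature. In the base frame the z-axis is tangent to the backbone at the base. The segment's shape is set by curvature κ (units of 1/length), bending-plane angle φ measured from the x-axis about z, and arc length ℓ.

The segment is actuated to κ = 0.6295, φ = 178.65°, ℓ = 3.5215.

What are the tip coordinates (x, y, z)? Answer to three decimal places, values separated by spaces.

θ = κ·ℓ = 0.6295 × 3.5215 = 2.21678 rad
ρ = (1 − cos θ)/κ = (1 − -0.60199)/0.6295 = 2.54486
z = sin θ / κ = 0.79851/0.6295 = 1.26848
x = ρ cos φ = 2.54486 × cos(178.65°) = -2.54415
y = ρ sin φ = 2.54486 × sin(178.65°) = 0.05996

-2.544 0.060 1.268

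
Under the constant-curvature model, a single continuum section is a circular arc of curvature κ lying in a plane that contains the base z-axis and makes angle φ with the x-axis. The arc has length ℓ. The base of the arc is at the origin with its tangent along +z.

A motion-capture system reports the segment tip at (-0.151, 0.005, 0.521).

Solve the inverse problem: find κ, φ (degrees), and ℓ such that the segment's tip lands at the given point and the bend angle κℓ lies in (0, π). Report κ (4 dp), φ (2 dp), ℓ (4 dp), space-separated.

1.0268 178.10 0.5497

ρ = √(x²+y²) = √(-0.151² + 0.005²) = 0.15108
φ = atan2(y, x) mod 360° = atan2(0.005, -0.151) = 178.1035°
|p|² = ρ² + z² = 0.15108² + 0.521² = 0.29427
κ = 2ρ / |p|² = 2×0.15108 / 0.29427 = 1.02684
θ = 2·atan2(ρ, z) = 2·atan2(0.15108, 0.521) = 0.56449 rad
ℓ = θ/κ = 0.56449/1.02684 = 0.54973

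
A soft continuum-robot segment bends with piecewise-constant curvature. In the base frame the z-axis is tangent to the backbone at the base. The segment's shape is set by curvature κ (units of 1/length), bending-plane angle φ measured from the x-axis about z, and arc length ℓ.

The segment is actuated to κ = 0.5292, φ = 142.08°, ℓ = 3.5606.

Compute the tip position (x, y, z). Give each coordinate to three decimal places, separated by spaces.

θ = κ·ℓ = 0.5292 × 3.5606 = 1.88427 rad
ρ = (1 − cos θ)/κ = (1 − -0.30836)/0.5292 = 2.47234
z = sin θ / κ = 0.95127/0.5292 = 1.79756
x = ρ cos φ = 2.47234 × cos(142.08°) = -1.95036
y = ρ sin φ = 2.47234 × sin(142.08°) = 1.51941

-1.950 1.519 1.798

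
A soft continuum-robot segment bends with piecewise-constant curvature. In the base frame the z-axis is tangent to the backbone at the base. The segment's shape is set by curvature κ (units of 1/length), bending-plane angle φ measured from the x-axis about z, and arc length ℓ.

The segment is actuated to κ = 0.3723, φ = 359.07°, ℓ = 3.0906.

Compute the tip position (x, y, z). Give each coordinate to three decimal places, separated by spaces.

θ = κ·ℓ = 0.3723 × 3.0906 = 1.15063 rad
ρ = (1 − cos θ)/κ = (1 − 0.40791)/0.3723 = 1.59035
z = sin θ / κ = 0.91302/0.3723 = 2.45238
x = ρ cos φ = 1.59035 × cos(359.07°) = 1.59014
y = ρ sin φ = 1.59035 × sin(359.07°) = -0.02581

1.590 -0.026 2.452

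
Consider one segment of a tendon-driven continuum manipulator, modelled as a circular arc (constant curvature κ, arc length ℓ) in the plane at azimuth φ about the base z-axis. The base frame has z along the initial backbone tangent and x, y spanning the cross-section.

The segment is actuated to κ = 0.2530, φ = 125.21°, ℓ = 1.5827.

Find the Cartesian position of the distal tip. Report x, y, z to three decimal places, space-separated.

θ = κ·ℓ = 0.2530 × 1.5827 = 0.40042 rad
ρ = (1 − cos θ)/κ = (1 − 0.92090)/0.2530 = 0.31266
z = sin θ / κ = 0.38981/0.2530 = 1.54074
x = ρ cos φ = 0.31266 × cos(125.21°) = -0.18027
y = ρ sin φ = 0.31266 × sin(125.21°) = 0.25546

-0.180 0.255 1.541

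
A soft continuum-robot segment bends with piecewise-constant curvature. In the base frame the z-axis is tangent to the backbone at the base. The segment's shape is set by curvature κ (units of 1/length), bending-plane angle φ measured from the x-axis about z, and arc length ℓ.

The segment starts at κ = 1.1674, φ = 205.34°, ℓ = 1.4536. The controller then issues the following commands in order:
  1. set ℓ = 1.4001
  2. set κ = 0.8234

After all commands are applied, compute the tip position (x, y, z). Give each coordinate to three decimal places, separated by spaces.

-0.652 -0.309 1.110

initial: κ=1.1674, φ=205.34°, ℓ=1.4536
cmd 1: set ℓ=1.4001 → (κ,φ,ℓ)=(1.1674,205.34°,1.4001) → tip=(-0.8235,-0.3899,0.8549)
cmd 2: set κ=0.8234 → (κ,φ,ℓ)=(0.8234,205.34°,1.4001) → tip=(-0.6521,-0.3088,1.1099)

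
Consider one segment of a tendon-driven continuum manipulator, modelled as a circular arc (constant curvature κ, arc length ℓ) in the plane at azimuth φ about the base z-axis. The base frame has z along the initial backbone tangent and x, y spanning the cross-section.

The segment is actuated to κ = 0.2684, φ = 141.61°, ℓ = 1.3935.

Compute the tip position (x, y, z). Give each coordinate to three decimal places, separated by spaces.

-0.202 0.160 1.361

θ = κ·ℓ = 0.2684 × 1.3935 = 0.37402 rad
ρ = (1 − cos θ)/κ = (1 − 0.93087)/0.2684 = 0.25757
z = sin θ / κ = 0.36536/0.2684 = 1.36124
x = ρ cos φ = 0.25757 × cos(141.61°) = -0.20189
y = ρ sin φ = 0.25757 × sin(141.61°) = 0.15995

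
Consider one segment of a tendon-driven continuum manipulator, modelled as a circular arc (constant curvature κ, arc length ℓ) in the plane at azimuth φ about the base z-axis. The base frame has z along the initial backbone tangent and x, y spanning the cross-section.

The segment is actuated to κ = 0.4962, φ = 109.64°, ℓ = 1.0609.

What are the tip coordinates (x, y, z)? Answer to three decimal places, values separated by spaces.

θ = κ·ℓ = 0.4962 × 1.0609 = 0.52642 rad
ρ = (1 − cos θ)/κ = (1 − 0.86461)/0.4962 = 0.27285
z = sin θ / κ = 0.50244/0.4962 = 1.01258
x = ρ cos φ = 0.27285 × cos(109.64°) = -0.09171
y = ρ sin φ = 0.27285 × sin(109.64°) = 0.25698

-0.092 0.257 1.013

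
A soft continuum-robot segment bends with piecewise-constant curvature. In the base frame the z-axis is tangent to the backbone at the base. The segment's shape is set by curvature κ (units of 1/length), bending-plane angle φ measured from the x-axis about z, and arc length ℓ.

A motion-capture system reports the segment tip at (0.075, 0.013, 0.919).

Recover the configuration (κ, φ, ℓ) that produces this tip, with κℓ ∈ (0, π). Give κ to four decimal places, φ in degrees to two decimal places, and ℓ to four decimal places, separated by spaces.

0.1790 9.83 0.9232

ρ = √(x²+y²) = √(0.075² + 0.013²) = 0.07612
φ = atan2(y, x) mod 360° = atan2(0.013, 0.075) = 9.8336°
|p|² = ρ² + z² = 0.07612² + 0.919² = 0.85036
κ = 2ρ / |p|² = 2×0.07612 / 0.85036 = 0.17903
θ = 2·atan2(ρ, z) = 2·atan2(0.07612, 0.919) = 0.16528 rad
ℓ = θ/κ = 0.16528/0.17903 = 0.92320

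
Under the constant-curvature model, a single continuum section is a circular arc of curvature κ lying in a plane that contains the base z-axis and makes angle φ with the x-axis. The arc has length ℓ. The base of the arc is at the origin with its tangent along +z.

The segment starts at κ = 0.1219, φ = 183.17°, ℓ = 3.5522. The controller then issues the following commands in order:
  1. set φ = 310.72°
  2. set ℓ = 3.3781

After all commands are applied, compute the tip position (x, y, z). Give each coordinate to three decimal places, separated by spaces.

0.447 -0.520 3.283

initial: κ=0.1219, φ=183.17°, ℓ=3.5522
cmd 1: set φ=310.72° → (κ,φ,ℓ)=(0.1219,310.72°,3.5522) → tip=(0.4939,-0.5738,3.4422)
cmd 2: set ℓ=3.3781 → (κ,φ,ℓ)=(0.1219,310.72°,3.3781) → tip=(0.4474,-0.5197,3.2834)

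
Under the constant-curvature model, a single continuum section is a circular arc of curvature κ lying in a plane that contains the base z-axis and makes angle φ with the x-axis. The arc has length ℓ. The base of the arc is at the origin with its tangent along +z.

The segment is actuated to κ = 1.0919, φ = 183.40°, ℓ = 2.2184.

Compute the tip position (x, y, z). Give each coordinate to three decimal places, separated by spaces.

-1.602 -0.095 0.603

θ = κ·ℓ = 1.0919 × 2.2184 = 2.42227 rad
ρ = (1 − cos θ)/κ = (1 − -0.75225)/1.0919 = 1.60477
z = sin θ / κ = 0.65887/1.0919 = 0.60342
x = ρ cos φ = 1.60477 × cos(183.40°) = -1.60195
y = ρ sin φ = 1.60477 × sin(183.40°) = -0.09517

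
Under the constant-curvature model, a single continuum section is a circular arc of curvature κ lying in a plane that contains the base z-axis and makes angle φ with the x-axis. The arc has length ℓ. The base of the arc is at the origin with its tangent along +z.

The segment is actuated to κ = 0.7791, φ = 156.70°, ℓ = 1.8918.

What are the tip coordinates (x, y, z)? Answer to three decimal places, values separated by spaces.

-1.065 0.459 1.278

θ = κ·ℓ = 0.7791 × 1.8918 = 1.47390 rad
ρ = (1 − cos θ)/κ = (1 − 0.09674)/0.7791 = 1.15936
z = sin θ / κ = 0.99531/0.7791 = 1.27751
x = ρ cos φ = 1.15936 × cos(156.70°) = -1.06481
y = ρ sin φ = 1.15936 × sin(156.70°) = 0.45858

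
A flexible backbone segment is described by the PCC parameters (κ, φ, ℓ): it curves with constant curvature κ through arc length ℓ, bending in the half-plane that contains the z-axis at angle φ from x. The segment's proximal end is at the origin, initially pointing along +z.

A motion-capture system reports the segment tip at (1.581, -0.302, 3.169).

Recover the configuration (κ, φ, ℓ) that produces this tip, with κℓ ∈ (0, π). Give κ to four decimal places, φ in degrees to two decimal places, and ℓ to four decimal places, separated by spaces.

0.2548 349.19 3.6886

ρ = √(x²+y²) = √(1.581² + -0.302²) = 1.60959
φ = atan2(y, x) mod 360° = atan2(-0.302, 1.581) = 349.1857°
|p|² = ρ² + z² = 1.60959² + 3.169² = 12.63333
κ = 2ρ / |p|² = 2×1.60959 / 12.63333 = 0.25482
θ = 2·atan2(ρ, z) = 2·atan2(1.60959, 3.169) = 0.93992 rad
ℓ = θ/κ = 0.93992/0.25482 = 3.68863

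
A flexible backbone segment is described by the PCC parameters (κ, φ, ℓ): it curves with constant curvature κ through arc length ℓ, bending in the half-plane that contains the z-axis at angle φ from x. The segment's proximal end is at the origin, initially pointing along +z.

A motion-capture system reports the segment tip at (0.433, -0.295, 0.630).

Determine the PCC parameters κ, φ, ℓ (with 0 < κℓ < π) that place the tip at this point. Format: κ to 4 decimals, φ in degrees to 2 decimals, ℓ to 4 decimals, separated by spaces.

1.5607 325.73 0.8890

ρ = √(x²+y²) = √(0.433² + -0.295²) = 0.52394
φ = atan2(y, x) mod 360° = atan2(-0.295, 0.433) = 325.7337°
|p|² = ρ² + z² = 0.52394² + 0.630² = 0.67141
κ = 2ρ / |p|² = 2×0.52394 / 0.67141 = 1.56071
θ = 2·atan2(ρ, z) = 2·atan2(0.52394, 0.630) = 1.38749 rad
ℓ = θ/κ = 1.38749/1.56071 = 0.88901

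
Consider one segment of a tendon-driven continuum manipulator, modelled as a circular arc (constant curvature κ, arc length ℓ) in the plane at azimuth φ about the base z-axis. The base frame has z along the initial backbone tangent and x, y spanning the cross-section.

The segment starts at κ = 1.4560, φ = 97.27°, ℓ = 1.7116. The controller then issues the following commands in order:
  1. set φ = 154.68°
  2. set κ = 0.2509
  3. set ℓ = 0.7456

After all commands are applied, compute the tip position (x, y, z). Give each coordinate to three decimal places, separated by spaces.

initial: κ=1.4560, φ=97.27°, ℓ=1.7116
cmd 1: set φ=154.68° → (κ,φ,ℓ)=(1.4560,154.68°,1.7116) → tip=(-1.1153,0.5277,0.4154)
cmd 2: set κ=0.2509 → (κ,φ,ℓ)=(0.2509,154.68°,1.7116) → tip=(-0.3271,0.1548,1.6595)
cmd 3: set ℓ=0.7456 → (κ,φ,ℓ)=(0.2509,154.68°,0.7456) → tip=(-0.0629,0.0297,0.7413)

-0.063 0.030 0.741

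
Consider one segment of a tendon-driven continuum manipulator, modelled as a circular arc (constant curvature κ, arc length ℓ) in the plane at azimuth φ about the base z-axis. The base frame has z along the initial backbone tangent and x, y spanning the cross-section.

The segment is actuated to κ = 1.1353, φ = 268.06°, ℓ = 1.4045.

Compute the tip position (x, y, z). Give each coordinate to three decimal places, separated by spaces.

-0.031 -0.901 0.881

θ = κ·ℓ = 1.1353 × 1.4045 = 1.59453 rad
ρ = (1 − cos θ)/κ = (1 − -0.02373)/1.1353 = 0.90173
z = sin θ / κ = 0.99972/1.1353 = 0.88058
x = ρ cos φ = 0.90173 × cos(268.06°) = -0.03053
y = ρ sin φ = 0.90173 × sin(268.06°) = -0.90121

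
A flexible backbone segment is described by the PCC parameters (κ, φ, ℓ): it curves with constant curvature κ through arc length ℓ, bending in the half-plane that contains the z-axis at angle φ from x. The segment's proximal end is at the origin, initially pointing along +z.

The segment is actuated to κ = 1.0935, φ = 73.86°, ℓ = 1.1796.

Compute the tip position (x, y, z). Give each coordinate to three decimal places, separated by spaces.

0.184 0.635 0.879

θ = κ·ℓ = 1.0935 × 1.1796 = 1.28989 rad
ρ = (1 − cos θ)/κ = (1 − 0.27722)/1.0935 = 0.66097
z = sin θ / κ = 0.96081/1.0935 = 0.87865
x = ρ cos φ = 0.66097 × cos(73.86°) = 0.18374
y = ρ sin φ = 0.66097 × sin(73.86°) = 0.63492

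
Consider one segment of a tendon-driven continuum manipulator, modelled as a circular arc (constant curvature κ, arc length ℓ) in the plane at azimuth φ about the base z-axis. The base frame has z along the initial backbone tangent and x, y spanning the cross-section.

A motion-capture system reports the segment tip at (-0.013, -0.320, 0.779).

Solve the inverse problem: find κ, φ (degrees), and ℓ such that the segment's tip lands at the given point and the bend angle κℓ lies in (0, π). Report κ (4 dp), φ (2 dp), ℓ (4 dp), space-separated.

0.9029 267.67 0.8640

ρ = √(x²+y²) = √(-0.013² + -0.320²) = 0.32026
φ = atan2(y, x) mod 360° = atan2(-0.320, -0.013) = 267.6736°
|p|² = ρ² + z² = 0.32026² + 0.779² = 0.70941
κ = 2ρ / |p|² = 2×0.32026 / 0.70941 = 0.90290
θ = 2·atan2(ρ, z) = 2·atan2(0.32026, 0.779) = 0.78011 rad
ℓ = θ/κ = 0.78011/0.90290 = 0.86401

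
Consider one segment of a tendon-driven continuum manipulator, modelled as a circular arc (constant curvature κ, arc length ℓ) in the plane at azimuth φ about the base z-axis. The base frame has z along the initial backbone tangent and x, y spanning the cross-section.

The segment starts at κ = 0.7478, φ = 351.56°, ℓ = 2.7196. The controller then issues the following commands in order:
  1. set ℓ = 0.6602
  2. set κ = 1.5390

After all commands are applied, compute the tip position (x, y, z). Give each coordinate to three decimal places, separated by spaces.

0.304 -0.045 0.552

initial: κ=0.7478, φ=351.56°, ℓ=2.7196
cmd 1: set ℓ=0.6602 → (κ,φ,ℓ)=(0.7478,351.56°,0.6602) → tip=(0.1580,-0.0234,0.6337)
cmd 2: set κ=1.5390 → (κ,φ,ℓ)=(1.5390,351.56°,0.6602) → tip=(0.3042,-0.0451,0.5523)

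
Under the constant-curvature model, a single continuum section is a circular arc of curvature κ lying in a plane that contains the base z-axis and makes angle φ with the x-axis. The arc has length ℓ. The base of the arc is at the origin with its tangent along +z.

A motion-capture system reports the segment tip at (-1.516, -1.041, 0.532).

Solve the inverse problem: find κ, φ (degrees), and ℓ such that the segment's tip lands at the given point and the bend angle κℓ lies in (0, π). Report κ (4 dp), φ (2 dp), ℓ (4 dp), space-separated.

1.0036 214.48 2.5692

ρ = √(x²+y²) = √(-1.516² + -1.041²) = 1.83900
φ = atan2(y, x) mod 360° = atan2(-1.041, -1.516) = 214.4764°
|p|² = ρ² + z² = 1.83900² + 0.532² = 3.66496
κ = 2ρ / |p|² = 2×1.83900 / 3.66496 = 1.00356
θ = 2·atan2(ρ, z) = 2·atan2(1.83900, 0.532) = 2.57839 rad
ℓ = θ/κ = 2.57839/1.00356 = 2.56925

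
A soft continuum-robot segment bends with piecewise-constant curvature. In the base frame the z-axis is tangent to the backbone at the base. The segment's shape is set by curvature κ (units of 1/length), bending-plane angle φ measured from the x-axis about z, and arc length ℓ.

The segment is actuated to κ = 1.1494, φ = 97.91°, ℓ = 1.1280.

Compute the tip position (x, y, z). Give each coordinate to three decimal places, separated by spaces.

-0.087 0.628 0.837

θ = κ·ℓ = 1.1494 × 1.1280 = 1.29652 rad
ρ = (1 − cos θ)/κ = (1 − 0.27085)/1.1494 = 0.63438
z = sin θ / κ = 0.96262/1.1494 = 0.83750
x = ρ cos φ = 0.63438 × cos(97.91°) = -0.08730
y = ρ sin φ = 0.63438 × sin(97.91°) = 0.62834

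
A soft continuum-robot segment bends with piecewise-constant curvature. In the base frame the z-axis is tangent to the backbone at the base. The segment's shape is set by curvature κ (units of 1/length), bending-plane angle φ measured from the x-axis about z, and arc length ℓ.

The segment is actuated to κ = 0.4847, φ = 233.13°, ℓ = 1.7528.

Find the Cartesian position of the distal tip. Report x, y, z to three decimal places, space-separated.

-0.421 -0.561 1.549

θ = κ·ℓ = 0.4847 × 1.7528 = 0.84958 rad
ρ = (1 − cos θ)/κ = (1 − 0.66030)/0.4847 = 0.70085
z = sin θ / κ = 0.75100/0.4847 = 1.54942
x = ρ cos φ = 0.70085 × cos(233.13°) = -0.42051
y = ρ sin φ = 0.70085 × sin(233.13°) = -0.56068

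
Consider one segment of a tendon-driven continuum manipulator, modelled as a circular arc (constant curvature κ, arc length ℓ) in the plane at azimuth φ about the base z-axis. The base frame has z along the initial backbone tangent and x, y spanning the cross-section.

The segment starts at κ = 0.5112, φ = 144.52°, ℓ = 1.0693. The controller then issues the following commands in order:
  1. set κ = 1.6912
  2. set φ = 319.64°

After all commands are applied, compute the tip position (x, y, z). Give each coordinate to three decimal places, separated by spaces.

initial: κ=0.5112, φ=144.52°, ℓ=1.0693
cmd 1: set κ=1.6912 → (κ,φ,ℓ)=(1.6912,144.52°,1.0693) → tip=(-0.5948,0.4240,0.5747)
cmd 2: set φ=319.64° → (κ,φ,ℓ)=(1.6912,319.64°,1.0693) → tip=(0.5566,-0.4730,0.5747)

0.557 -0.473 0.575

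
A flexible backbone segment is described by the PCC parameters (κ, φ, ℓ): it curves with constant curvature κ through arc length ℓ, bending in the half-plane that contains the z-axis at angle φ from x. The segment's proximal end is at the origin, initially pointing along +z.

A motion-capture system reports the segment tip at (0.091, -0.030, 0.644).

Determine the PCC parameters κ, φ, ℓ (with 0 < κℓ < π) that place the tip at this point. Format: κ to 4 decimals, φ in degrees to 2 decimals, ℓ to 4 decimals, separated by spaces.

ρ = √(x²+y²) = √(0.091² + -0.030²) = 0.09582
φ = atan2(y, x) mod 360° = atan2(-0.030, 0.091) = 341.7541°
|p|² = ρ² + z² = 0.09582² + 0.644² = 0.42392
κ = 2ρ / |p|² = 2×0.09582 / 0.42392 = 0.45206
θ = 2·atan2(ρ, z) = 2·atan2(0.09582, 0.644) = 0.29540 rad
ℓ = θ/κ = 0.29540/0.45206 = 0.65346

0.4521 341.75 0.6535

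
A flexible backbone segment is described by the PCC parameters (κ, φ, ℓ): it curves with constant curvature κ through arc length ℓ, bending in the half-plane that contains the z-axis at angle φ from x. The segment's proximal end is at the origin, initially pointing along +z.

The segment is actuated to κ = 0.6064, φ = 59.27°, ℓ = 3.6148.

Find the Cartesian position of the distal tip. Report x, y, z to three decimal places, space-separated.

1.333 2.243 1.341

θ = κ·ℓ = 0.6064 × 3.6148 = 2.19201 rad
ρ = (1 − cos θ)/κ = (1 − -0.58203)/0.6064 = 2.60888
z = sin θ / κ = 0.81317/0.6064 = 1.34098
x = ρ cos φ = 2.60888 × cos(59.27°) = 1.33312
y = ρ sin φ = 2.60888 × sin(59.27°) = 2.24256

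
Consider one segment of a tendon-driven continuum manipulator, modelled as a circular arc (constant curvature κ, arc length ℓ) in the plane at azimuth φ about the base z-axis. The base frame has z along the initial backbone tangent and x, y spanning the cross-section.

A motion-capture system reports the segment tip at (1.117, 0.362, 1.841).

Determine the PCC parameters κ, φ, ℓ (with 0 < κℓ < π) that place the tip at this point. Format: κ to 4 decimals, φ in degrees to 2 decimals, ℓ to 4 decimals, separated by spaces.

0.4925 17.96 2.3055

ρ = √(x²+y²) = √(1.117² + 0.362²) = 1.17419
φ = atan2(y, x) mod 360° = atan2(0.362, 1.117) = 17.9566°
|p|² = ρ² + z² = 1.17419² + 1.841² = 4.76801
κ = 2ρ / |p|² = 2×1.17419 / 4.76801 = 0.49253
θ = 2·atan2(ρ, z) = 2·atan2(1.17419, 1.841) = 1.13551 rad
ℓ = θ/κ = 1.13551/0.49253 = 2.30546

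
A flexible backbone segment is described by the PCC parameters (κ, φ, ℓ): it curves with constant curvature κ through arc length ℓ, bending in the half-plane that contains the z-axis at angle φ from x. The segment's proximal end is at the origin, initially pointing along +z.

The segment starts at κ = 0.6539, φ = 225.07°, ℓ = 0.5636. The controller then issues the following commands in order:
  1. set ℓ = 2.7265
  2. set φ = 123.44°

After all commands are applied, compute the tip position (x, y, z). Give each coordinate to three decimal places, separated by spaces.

-1.020 1.545 1.495

initial: κ=0.6539, φ=225.07°, ℓ=0.5636
cmd 1: set ℓ=2.7265 → (κ,φ,ℓ)=(0.6539,225.07°,2.7265) → tip=(-1.3074,-1.3106,1.4950)
cmd 2: set φ=123.44° → (κ,φ,ℓ)=(0.6539,123.44°,2.7265) → tip=(-1.0201,1.5447,1.4950)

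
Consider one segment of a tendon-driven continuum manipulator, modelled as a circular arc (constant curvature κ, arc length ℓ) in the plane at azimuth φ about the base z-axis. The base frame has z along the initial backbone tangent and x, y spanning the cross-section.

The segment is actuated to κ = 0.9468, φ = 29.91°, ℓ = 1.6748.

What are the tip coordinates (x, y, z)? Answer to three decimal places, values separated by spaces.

0.929 0.535 1.056

θ = κ·ℓ = 0.9468 × 1.6748 = 1.58570 rad
ρ = (1 − cos θ)/κ = (1 − -0.01490)/0.9468 = 1.07193
z = sin θ / κ = 0.99989/0.9468 = 1.05607
x = ρ cos φ = 1.07193 × cos(29.91°) = 0.92916
y = ρ sin φ = 1.07193 × sin(29.91°) = 0.53451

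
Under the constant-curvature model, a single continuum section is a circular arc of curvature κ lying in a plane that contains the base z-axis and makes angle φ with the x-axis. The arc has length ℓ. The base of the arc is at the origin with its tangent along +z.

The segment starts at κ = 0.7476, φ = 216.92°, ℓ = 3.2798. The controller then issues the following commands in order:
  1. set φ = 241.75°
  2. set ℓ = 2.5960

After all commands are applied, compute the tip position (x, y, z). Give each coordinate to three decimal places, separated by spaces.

-0.862 -1.604 1.247

initial: κ=0.7476, φ=216.92°, ℓ=3.2798
cmd 1: set φ=241.75° → (κ,φ,ℓ)=(0.7476,241.75°,3.2798) → tip=(-1.1216,-2.0873,0.8510)
cmd 2: set ℓ=2.5960 → (κ,φ,ℓ)=(0.7476,241.75°,2.5960) → tip=(-0.8620,-1.6044,1.2471)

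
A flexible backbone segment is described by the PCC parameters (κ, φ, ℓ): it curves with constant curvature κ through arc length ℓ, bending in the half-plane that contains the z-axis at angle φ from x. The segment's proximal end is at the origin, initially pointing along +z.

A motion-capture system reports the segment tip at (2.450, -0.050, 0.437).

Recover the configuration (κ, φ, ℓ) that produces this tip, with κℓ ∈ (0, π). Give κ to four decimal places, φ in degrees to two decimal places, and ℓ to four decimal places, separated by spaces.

ρ = √(x²+y²) = √(2.450² + -0.050²) = 2.45051
φ = atan2(y, x) mod 360° = atan2(-0.050, 2.450) = 358.8309°
|p|² = ρ² + z² = 2.45051² + 0.437² = 6.19597
κ = 2ρ / |p|² = 2×2.45051 / 6.19597 = 0.79100
θ = 2·atan2(ρ, z) = 2·atan2(2.45051, 0.437) = 2.78864 rad
ℓ = θ/κ = 2.78864/0.79100 = 3.52546

0.7910 358.83 3.5255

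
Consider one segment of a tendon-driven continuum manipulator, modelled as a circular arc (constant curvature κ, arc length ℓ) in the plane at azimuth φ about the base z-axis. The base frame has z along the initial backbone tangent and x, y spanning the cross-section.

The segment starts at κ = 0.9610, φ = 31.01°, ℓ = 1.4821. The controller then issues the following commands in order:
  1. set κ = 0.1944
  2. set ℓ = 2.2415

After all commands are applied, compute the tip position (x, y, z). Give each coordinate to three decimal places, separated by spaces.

initial: κ=0.9610, φ=31.01°, ℓ=1.4821
cmd 1: set κ=0.1944 → (κ,φ,ℓ)=(0.1944,31.01°,1.4821) → tip=(0.1817,0.1092,1.4617)
cmd 2: set ℓ=2.2415 → (κ,φ,ℓ)=(0.1944,31.01°,2.2415) → tip=(0.4120,0.2476,2.1712)

0.412 0.248 2.171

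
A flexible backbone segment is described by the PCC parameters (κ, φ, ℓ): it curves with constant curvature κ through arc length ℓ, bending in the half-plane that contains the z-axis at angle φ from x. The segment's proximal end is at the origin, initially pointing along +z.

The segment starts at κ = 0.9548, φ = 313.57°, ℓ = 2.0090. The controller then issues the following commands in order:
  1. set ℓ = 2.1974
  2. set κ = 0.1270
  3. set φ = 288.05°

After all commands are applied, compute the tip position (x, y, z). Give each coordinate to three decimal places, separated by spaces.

initial: κ=0.9548, φ=313.57°, ℓ=2.0090
cmd 1: set ℓ=2.1974 → (κ,φ,ℓ)=(0.9548,313.57°,2.1974) → tip=(1.0851,-1.1407,0.9051)
cmd 2: set κ=0.1270 → (κ,φ,ℓ)=(0.1270,313.57°,2.1974) → tip=(0.2100,-0.2207,2.1690)
cmd 3: set φ=288.05° → (κ,φ,ℓ)=(0.1270,288.05°,2.1974) → tip=(0.0944,-0.2896,2.1690)

0.094 -0.290 2.169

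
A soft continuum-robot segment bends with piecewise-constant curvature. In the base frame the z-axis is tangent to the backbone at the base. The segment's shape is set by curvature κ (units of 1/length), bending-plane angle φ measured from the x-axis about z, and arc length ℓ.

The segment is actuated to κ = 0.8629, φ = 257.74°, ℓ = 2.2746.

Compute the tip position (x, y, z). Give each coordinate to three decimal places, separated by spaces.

θ = κ·ℓ = 0.8629 × 2.2746 = 1.96275 rad
ρ = (1 − cos θ)/κ = (1 − -0.38200)/0.8629 = 1.60157
z = sin θ / κ = 0.92416/0.8629 = 1.07100
x = ρ cos φ = 1.60157 × cos(257.74°) = -0.34009
y = ρ sin φ = 1.60157 × sin(257.74°) = -1.56505

-0.340 -1.565 1.071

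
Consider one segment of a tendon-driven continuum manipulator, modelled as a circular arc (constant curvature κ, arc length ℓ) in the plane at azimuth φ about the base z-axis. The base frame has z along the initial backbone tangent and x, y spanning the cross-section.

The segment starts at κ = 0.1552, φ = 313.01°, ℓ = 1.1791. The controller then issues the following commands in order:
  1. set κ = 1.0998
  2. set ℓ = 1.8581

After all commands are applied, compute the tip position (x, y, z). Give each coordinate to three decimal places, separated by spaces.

initial: κ=0.1552, φ=313.01°, ℓ=1.1791
cmd 1: set κ=1.0998 → (κ,φ,ℓ)=(1.0998,313.01°,1.1791) → tip=(0.4524,-0.4850,0.8753)
cmd 2: set ℓ=1.8581 → (κ,φ,ℓ)=(1.0998,313.01°,1.8581) → tip=(0.9026,-0.9676,0.8095)

0.903 -0.968 0.810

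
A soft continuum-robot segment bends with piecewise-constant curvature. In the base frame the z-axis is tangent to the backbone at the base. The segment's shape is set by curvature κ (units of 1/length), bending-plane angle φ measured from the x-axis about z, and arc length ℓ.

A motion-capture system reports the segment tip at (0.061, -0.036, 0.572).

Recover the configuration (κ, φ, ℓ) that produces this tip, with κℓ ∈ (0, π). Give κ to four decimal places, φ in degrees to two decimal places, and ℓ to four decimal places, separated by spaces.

ρ = √(x²+y²) = √(0.061² + -0.036²) = 0.07083
φ = atan2(y, x) mod 360° = atan2(-0.036, 0.061) = 329.4524°
|p|² = ρ² + z² = 0.07083² + 0.572² = 0.33220
κ = 2ρ / |p|² = 2×0.07083 / 0.33220 = 0.42643
θ = 2·atan2(ρ, z) = 2·atan2(0.07083, 0.572) = 0.24641 rad
ℓ = θ/κ = 0.24641/0.42643 = 0.57783

0.4264 329.45 0.5778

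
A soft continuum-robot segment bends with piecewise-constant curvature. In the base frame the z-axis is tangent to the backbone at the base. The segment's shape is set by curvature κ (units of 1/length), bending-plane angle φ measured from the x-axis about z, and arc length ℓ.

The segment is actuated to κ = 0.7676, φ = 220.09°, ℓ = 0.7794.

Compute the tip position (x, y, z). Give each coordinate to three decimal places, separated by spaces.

θ = κ·ℓ = 0.7676 × 0.7794 = 0.59827 rad
ρ = (1 − cos θ)/κ = (1 − 0.82631)/0.7676 = 0.22627
z = sin θ / κ = 0.56321/0.7676 = 0.73373
x = ρ cos φ = 0.22627 × cos(220.09°) = -0.17311
y = ρ sin φ = 0.22627 × sin(220.09°) = -0.14572

-0.173 -0.146 0.734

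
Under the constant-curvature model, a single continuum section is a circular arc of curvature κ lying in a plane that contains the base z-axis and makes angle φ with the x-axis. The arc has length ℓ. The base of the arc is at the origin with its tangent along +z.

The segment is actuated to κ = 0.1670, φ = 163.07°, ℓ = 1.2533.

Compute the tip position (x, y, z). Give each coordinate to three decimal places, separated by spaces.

θ = κ·ℓ = 0.1670 × 1.2533 = 0.20930 rad
ρ = (1 − cos θ)/κ = (1 − 0.97818)/0.1670 = 0.13068
z = sin θ / κ = 0.20778/0.1670 = 1.24417
x = ρ cos φ = 0.13068 × cos(163.07°) = -0.12502
y = ρ sin φ = 0.13068 × sin(163.07°) = 0.03805

-0.125 0.038 1.244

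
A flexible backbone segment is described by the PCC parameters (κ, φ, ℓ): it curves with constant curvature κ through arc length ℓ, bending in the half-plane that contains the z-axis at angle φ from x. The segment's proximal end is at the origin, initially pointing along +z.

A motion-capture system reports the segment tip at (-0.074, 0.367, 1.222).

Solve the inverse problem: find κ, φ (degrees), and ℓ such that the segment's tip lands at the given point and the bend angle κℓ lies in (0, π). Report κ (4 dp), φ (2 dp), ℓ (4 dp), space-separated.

0.4584 101.40 1.2971

ρ = √(x²+y²) = √(-0.074² + 0.367²) = 0.37439
φ = atan2(y, x) mod 360° = atan2(0.367, -0.074) = 101.4000°
|p|² = ρ² + z² = 0.37439² + 1.222² = 1.63345
κ = 2ρ / |p|² = 2×0.37439 / 1.63345 = 0.45840
θ = 2·atan2(ρ, z) = 2·atan2(0.37439, 1.222) = 0.59458 rad
ℓ = θ/κ = 0.59458/0.45840 = 1.29709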